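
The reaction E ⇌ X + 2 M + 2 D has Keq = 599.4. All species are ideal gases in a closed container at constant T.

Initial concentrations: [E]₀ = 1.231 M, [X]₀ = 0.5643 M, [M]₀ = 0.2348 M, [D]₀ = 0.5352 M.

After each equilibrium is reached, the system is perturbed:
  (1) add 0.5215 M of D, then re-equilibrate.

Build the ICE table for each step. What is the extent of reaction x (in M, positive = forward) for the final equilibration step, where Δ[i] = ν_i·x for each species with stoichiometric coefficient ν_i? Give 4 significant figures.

x = -0.0329 M

Q₀ = 0.007239 vs Keq = 599.4 ⇒ Q<K, forward
Step 1:
                  E         X         M         D
  init        1.231    0.5643    0.2348    0.5352
  Δ          -1.105     1.105     2.211     2.211
  eq         0.1256      1.67     2.446     2.746
  solve Keq expr → x = 1.105; check Q = 599.4
Then add 0.5215 M of D.
Step 2:
                  E         X         M         D
  init       0.1256      1.67     2.446     3.267
  Δ          0.0329   -0.0329   -0.0658   -0.0658
  eq         0.1585     1.637      2.38     3.202
  solve Keq expr → x = -0.0329; check Q = 599.4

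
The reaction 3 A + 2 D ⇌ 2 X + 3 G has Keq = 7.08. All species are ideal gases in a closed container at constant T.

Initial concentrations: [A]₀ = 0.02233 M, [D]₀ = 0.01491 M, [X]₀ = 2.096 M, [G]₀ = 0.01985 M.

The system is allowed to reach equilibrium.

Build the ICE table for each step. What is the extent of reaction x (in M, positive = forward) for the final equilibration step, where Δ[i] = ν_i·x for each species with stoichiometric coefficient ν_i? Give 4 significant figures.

x = -0.005315 M

Q₀ = 1.3882e+04 vs Keq = 7.08 ⇒ Q>K, reverse
Step 1:
                   A          D          X          G
  Initial    0.02233    0.01491      2.096    0.01985
  Change     0.01595    0.01063   -0.01063   -0.01595
  Equil      0.03828    0.02554      2.085   0.003905
  solve Keq expr → x = -0.005315; check Q = 7.08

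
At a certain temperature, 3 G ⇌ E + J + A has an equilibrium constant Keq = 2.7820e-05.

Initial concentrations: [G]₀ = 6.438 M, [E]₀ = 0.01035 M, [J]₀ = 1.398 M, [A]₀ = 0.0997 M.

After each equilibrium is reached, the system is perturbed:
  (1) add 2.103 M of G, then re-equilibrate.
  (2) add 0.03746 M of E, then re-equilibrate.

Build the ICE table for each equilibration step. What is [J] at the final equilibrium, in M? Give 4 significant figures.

[J]_eq = 1.435 M

Q₀ = 5.4062e-06 vs Keq = 2.7820e-05 ⇒ Q<K, forward
Step 1:
                  G         E         J         A
  Initial     6.438   0.01035     1.398    0.0997
  Change   -0.08582   0.02861   0.02861   0.02861
  Equil       6.352   0.03896     1.427    0.1283
  solve Keq expr → x = 0.02861; check Q = 2.7820e-05
Then add 2.103 M of G.
Step 2:
                  G         E         J         A
  Initial     8.455   0.03896     1.427    0.1283
  Change   -0.09319   0.03106   0.03106   0.03106
  Equil       8.362   0.07002     1.458    0.1594
  solve Keq expr → x = 0.03106; check Q = 2.7820e-05
Then add 0.03746 M of E.
Step 3:
                  G         E         J         A
  Initial     8.362    0.1075     1.458    0.1594
  Change    0.06775  -0.02258  -0.02258  -0.02258
  Equil        8.43    0.0849     1.435    0.1368
  solve Keq expr → x = -0.02258; check Q = 2.7820e-05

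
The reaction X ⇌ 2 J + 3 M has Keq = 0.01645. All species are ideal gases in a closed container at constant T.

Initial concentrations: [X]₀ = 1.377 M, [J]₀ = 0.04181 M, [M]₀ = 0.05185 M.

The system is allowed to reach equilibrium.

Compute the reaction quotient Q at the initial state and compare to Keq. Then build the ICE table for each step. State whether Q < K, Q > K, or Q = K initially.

Q₀ = 1.7696e-07 vs Keq = 0.01645 ⇒ Q<K, forward
Step 1:
                   X          J          M
  Initial      1.377    0.04181    0.05185
  Change     -0.1606     0.3211     0.4817
  Equil        1.216      0.363     0.5336
  solve Keq expr → x = 0.1606; check Q = 0.01645

Q₀ = 1.7696e-07; Q < K (proceeds forward)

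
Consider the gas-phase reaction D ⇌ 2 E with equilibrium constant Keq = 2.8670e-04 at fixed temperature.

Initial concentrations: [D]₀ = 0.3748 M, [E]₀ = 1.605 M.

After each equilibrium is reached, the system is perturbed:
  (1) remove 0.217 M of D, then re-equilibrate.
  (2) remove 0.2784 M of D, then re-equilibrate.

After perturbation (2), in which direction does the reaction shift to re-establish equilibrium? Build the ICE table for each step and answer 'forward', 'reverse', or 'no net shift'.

Q₀ = 6.873 vs Keq = 2.8670e-04 ⇒ Q>K, reverse
Step 1:
                   D          E
  I           0.3748      1.605
  C           0.7933     -1.587
  E            1.168     0.0183
  solve Keq expr → x = -0.7933; check Q = 2.8670e-04
Then remove 0.217 M of D.
Step 2:
                   D          E
  I           0.9511     0.0183
  C       8.8966e-04  -0.001779
  E            0.952    0.01652
  solve Keq expr → x = -8.8966e-04; check Q = 2.8670e-04
Then remove 0.2784 M of D.
Step 3:
                   D          E
  I           0.6736    0.01652
  C         0.001305  -0.002611
  E           0.6749    0.01391
  solve Keq expr → x = -0.001305; check Q = 2.8670e-04

Direction: reverse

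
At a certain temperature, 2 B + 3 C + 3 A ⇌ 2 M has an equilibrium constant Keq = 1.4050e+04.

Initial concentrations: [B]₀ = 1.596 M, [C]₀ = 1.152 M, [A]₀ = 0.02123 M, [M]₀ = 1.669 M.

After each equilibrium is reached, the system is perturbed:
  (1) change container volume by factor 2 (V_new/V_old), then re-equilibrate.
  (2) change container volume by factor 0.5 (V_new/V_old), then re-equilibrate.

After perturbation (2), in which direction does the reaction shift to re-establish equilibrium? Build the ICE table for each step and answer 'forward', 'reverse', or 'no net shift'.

Q₀ = 7.4755e+04 vs Keq = 1.4050e+04 ⇒ Q>K, reverse
Step 1:
                    B           C           A           M
  I             1.596       1.152     0.02123       1.669
  C           0.01004     0.01506     0.01506    -0.01004
  E             1.606       1.167     0.03629       1.659
  solve Keq expr → x = -0.005019; check Q = 1.4050e+04
Then change container volume by factor 2 (V_new/V_old).
Step 2:
                    B           C           A           M
  I             0.803      0.5835     0.01814      0.8295
  C           0.03057     0.04586     0.04586    -0.03057
  E            0.8336      0.6294     0.06401      0.7989
  solve Keq expr → x = -0.01529; check Q = 1.4050e+04
Then change container volume by factor 0.5 (V_new/V_old).
Step 3:
                    B           C           A           M
  I             1.667       1.259       0.128       1.598
  C          -0.06115    -0.09172    -0.09172     0.06115
  E             1.606       1.167     0.03629       1.659
  solve Keq expr → x = 0.03057; check Q = 1.4050e+04

Direction: forward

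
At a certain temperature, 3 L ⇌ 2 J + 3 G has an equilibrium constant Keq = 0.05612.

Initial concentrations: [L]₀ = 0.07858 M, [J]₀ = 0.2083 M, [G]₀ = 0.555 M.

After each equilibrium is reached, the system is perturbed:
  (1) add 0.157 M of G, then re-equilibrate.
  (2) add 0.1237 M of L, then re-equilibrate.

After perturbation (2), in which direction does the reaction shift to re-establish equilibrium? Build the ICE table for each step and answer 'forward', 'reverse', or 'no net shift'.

Q₀ = 15.29 vs Keq = 0.05612 ⇒ Q>K, reverse
Step 1:
                    L           J           G
  Initial     0.07858      0.2083       0.555
  Change       0.1546      -0.103     -0.1546
  Equil        0.2332      0.1053      0.4004
  solve Keq expr → x = -0.05152; check Q = 0.05612
Then add 0.157 M of G.
Step 2:
                    L           J           G
  Initial      0.2332      0.1053      0.5574
  Change      0.03128    -0.02085    -0.03128
  Equil        0.2644      0.0844      0.5262
  solve Keq expr → x = -0.01043; check Q = 0.05612
Then add 0.1237 M of L.
Step 3:
                    L           J           G
  Initial      0.3881      0.0844      0.5262
  Change     -0.04217     0.02811     0.04217
  Equil         0.346      0.1125      0.5683
  solve Keq expr → x = 0.01406; check Q = 0.05612

Direction: forward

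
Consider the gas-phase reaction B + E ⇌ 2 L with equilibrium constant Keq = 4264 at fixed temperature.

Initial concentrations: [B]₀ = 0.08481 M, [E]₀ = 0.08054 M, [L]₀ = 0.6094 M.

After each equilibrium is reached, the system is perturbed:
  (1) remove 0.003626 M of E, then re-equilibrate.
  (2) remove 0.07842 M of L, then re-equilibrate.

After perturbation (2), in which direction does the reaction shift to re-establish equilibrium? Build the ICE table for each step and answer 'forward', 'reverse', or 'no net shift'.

Q₀ = 54.37 vs Keq = 4264 ⇒ Q<K, forward
Step 1:
                  B         E         L
  init      0.08481   0.08054    0.6094
  Δ        -0.07097  -0.07097    0.1419
  eq        0.01384  0.009568    0.7513
  solve Keq expr → x = 0.07097; check Q = 4264
Then remove 0.003626 M of E.
Step 2:
                  B         E         L
  init      0.01384  0.005942    0.7513
  Δ        0.002211  0.002211 -0.004422
  eq        0.01605  0.008153    0.7469
  solve Keq expr → x = -0.002211; check Q = 4264
Then remove 0.07842 M of L.
Step 3:
                  B         E         L
  init      0.01605  0.008153    0.6685
  Δ       -0.001097 -0.001097  0.002194
  eq        0.01495  0.007056    0.6707
  solve Keq expr → x = 0.001097; check Q = 4264

Direction: forward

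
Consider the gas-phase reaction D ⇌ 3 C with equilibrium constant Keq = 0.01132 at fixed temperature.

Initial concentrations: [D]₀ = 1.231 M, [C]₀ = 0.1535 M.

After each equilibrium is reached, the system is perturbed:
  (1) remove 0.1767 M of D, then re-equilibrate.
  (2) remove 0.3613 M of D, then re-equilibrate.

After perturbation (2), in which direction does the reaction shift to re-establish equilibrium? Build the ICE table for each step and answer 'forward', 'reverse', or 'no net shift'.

Q₀ = 0.002938 vs Keq = 0.01132 ⇒ Q<K, forward
Step 1:
                    D           C
  I             1.231      0.1535
  C          -0.02842     0.08527
  E             1.203      0.2388
  solve Keq expr → x = 0.02842; check Q = 0.01132
Then remove 0.1767 M of D.
Step 2:
                    D           C
  I             1.026      0.2388
  C          0.004008    -0.01202
  E              1.03      0.2267
  solve Keq expr → x = -0.004008; check Q = 0.01132
Then remove 0.3613 M of D.
Step 3:
                    D           C
  I            0.6686      0.2267
  C          0.009819    -0.02946
  E            0.6784      0.1973
  solve Keq expr → x = -0.009819; check Q = 0.01132

Direction: reverse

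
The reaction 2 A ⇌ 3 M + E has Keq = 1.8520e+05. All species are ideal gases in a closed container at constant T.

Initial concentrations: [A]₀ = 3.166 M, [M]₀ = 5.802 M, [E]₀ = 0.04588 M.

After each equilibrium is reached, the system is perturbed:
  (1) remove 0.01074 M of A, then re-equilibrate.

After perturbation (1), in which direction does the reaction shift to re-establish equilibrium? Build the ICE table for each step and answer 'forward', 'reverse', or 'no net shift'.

Q₀ = 0.894 vs Keq = 1.8520e+05 ⇒ Q<K, forward
Step 1:
                   A          M          E
  init         3.166      5.802    0.04588
  Δ           -3.068      4.602      1.534
  eq         0.09801       10.4       1.58
  solve Keq expr → x = 1.534; check Q = 1.8520e+05
Then remove 0.01074 M of A.
Step 2:
                   A          M          E
  init       0.08727       10.4       1.58
  Δ          0.01036   -0.01554   -0.00518
  eq         0.09763      10.39      1.575
  solve Keq expr → x = -0.00518; check Q = 1.8520e+05

Direction: reverse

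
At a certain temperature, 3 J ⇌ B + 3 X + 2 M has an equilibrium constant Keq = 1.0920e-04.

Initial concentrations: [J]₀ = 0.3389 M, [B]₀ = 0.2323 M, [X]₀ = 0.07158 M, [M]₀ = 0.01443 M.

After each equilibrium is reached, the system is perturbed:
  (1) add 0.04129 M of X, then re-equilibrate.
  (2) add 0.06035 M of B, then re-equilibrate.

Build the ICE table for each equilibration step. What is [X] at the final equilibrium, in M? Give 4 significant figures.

Q₀ = 4.5577e-07 vs Keq = 1.0920e-04 ⇒ Q<K, forward
Step 1:
                    J           B           X           M
  Initial      0.3389      0.2323     0.07158     0.01443
  Change     -0.06567     0.02189     0.06567     0.04378
  Equil        0.2732      0.2542      0.1373     0.05821
  solve Keq expr → x = 0.02189; check Q = 1.0920e-04
Then add 0.04129 M of X.
Step 2:
                    J           B           X           M
  Initial      0.2732      0.2542      0.1785     0.05821
  Change      0.01445   -0.004818    -0.01445   -0.009636
  Equil        0.2877      0.2494      0.1641     0.04858
  solve Keq expr → x = -0.004818; check Q = 1.0920e-04
Then add 0.06035 M of B.
Step 3:
                    J           B           X           M
  Initial      0.2877      0.3097      0.1641     0.04858
  Change      0.00373   -0.001243    -0.00373   -0.002486
  Equil        0.2914      0.3085      0.1604     0.04609
  solve Keq expr → x = -0.001243; check Q = 1.0920e-04

[X]_eq = 0.1604 M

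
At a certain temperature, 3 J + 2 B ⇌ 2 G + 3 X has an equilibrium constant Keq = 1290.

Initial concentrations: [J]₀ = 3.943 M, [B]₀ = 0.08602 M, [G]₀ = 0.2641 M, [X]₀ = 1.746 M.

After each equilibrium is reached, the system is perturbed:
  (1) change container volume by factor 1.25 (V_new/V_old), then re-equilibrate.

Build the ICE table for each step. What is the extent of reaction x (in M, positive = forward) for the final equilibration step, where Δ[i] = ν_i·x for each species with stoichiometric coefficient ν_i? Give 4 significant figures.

Q₀ = 0.8184 vs Keq = 1290 ⇒ Q<K, forward
Step 1:
                  J         B         G         X
  Initial     3.943   0.08602    0.2641     1.746
  Change    -0.1241  -0.08271   0.08271    0.1241
  Equil       3.819  0.003309    0.3468      1.87
  solve Keq expr → x = 0.04136; check Q = 1290
Then change container volume by factor 1.25 (V_new/V_old).
Step 2:
                  J         B         G         X
  Initial     3.055  0.002647    0.2774     1.496
  Change          0         0         0         0
  Equil       3.055  0.002647    0.2774     1.496
  solve Keq expr → x = 0; check Q = 1290

x = 0 M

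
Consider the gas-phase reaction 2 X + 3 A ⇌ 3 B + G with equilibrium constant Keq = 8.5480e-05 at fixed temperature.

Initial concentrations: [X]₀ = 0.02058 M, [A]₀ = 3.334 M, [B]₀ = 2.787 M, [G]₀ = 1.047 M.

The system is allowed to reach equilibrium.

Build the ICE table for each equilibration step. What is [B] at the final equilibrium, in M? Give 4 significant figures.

[B]_eq = 0.5022 M

Q₀ = 1444 vs Keq = 8.5480e-05 ⇒ Q>K, reverse
Step 1:
                   X          A          B          G
  Initial    0.02058      3.334      2.787      1.047
  Change       1.523      2.285     -2.285    -0.7616
  Equil        1.544      5.619     0.5022     0.2854
  solve Keq expr → x = -0.7616; check Q = 8.5480e-05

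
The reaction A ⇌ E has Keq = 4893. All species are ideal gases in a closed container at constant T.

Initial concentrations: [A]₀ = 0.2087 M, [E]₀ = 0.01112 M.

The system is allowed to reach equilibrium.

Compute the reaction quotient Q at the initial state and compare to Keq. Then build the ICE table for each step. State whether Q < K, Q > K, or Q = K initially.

Q₀ = 0.05328 vs Keq = 4893 ⇒ Q<K, forward
Step 1:
                  A         E
  I          0.2087   0.01112
  C         -0.2087    0.2087
  E       4.4916e-05    0.2198
  solve Keq expr → x = 0.2087; check Q = 4893

Q₀ = 0.05328; Q < K (proceeds forward)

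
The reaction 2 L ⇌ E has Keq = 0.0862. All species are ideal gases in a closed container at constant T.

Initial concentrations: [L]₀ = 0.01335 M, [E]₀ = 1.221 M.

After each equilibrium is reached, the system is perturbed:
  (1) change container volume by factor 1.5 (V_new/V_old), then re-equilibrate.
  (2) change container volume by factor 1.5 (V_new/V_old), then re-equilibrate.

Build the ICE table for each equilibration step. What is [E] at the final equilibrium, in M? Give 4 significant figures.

Q₀ = 6851 vs Keq = 0.0862 ⇒ Q>K, reverse
Step 1:
                   L          E
  init       0.01335      1.221
  Δ            1.846     -0.923
  eq           1.859      0.298
  solve Keq expr → x = -0.923; check Q = 0.0862
Then change container volume by factor 1.5 (V_new/V_old).
Step 2:
                   L          E
  init          1.24     0.1987
  Δ          0.09177   -0.04589
  eq           1.331     0.1528
  solve Keq expr → x = -0.04589; check Q = 0.0862
Then change container volume by factor 1.5 (V_new/V_old).
Step 3:
                   L          E
  init        0.8876     0.1019
  Δ          0.05164   -0.02582
  eq          0.9392    0.07604
  solve Keq expr → x = -0.02582; check Q = 0.0862

[E]_eq = 0.07604 M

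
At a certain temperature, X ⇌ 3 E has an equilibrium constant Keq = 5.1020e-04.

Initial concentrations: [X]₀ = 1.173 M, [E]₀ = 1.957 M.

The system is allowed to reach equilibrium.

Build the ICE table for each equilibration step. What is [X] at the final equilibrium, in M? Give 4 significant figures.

[X]_eq = 1.793 M

Q₀ = 6.39 vs Keq = 5.1020e-04 ⇒ Q>K, reverse
Step 1:
                    X           E
  Initial       1.173       1.957
  Change         0.62       -1.86
  Equil         1.793     0.09707
  solve Keq expr → x = -0.62; check Q = 5.1020e-04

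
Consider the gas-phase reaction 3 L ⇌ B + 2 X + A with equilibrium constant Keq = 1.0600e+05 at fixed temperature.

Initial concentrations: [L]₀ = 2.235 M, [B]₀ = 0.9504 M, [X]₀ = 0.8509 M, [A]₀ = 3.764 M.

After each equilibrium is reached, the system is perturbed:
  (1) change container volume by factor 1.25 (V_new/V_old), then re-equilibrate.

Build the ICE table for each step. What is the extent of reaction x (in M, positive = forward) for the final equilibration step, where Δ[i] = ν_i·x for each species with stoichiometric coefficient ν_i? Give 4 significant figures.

Q₀ = 0.232 vs Keq = 1.0600e+05 ⇒ Q<K, forward
Step 1:
                    L           B           X           A
  init          2.235      0.9504      0.8509       3.764
  Δ            -2.163       0.721       1.442       0.721
  eq          0.07191       1.671       2.293       4.485
  solve Keq expr → x = 0.721; check Q = 1.0600e+05
Then change container volume by factor 1.25 (V_new/V_old).
Step 2:
                    L           B           X           A
  init        0.05753       1.337       1.834       3.588
  Δ         -0.004047    0.001349    0.002698    0.001349
  eq          0.05348       1.338       1.837       3.589
  solve Keq expr → x = 0.001349; check Q = 1.0600e+05

x = 0.001349 M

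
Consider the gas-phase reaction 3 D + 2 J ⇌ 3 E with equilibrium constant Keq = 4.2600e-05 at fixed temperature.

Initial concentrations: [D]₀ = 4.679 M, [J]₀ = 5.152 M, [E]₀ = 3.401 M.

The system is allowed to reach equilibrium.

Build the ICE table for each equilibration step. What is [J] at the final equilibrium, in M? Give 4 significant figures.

Q₀ = 0.01447 vs Keq = 4.2600e-05 ⇒ Q>K, reverse
Step 1:
                    D           J           E
  Initial       4.679       5.152       3.401
  Change          2.5       1.666        -2.5
  Equil         7.179       6.818      0.9015
  solve Keq expr → x = -0.8332; check Q = 4.2600e-05

[J]_eq = 6.818 M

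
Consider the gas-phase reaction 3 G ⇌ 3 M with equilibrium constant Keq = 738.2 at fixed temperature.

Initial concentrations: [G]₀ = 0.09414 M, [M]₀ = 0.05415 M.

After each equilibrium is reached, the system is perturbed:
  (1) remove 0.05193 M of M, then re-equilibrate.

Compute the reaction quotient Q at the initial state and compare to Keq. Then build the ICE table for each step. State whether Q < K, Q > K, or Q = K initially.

Q₀ = 0.1903 vs Keq = 738.2 ⇒ Q<K, forward
Step 1:
                    G           M
  init        0.09414     0.05415
  Δ          -0.07937     0.07937
  eq          0.01477      0.1335
  solve Keq expr → x = 0.02646; check Q = 738.2
Then remove 0.05193 M of M.
Step 2:
                    G           M
  init        0.01477     0.08159
  Δ         -0.005173    0.005173
  eq           0.0096     0.08676
  solve Keq expr → x = 0.001724; check Q = 738.2

Q₀ = 0.1903; Q < K (proceeds forward)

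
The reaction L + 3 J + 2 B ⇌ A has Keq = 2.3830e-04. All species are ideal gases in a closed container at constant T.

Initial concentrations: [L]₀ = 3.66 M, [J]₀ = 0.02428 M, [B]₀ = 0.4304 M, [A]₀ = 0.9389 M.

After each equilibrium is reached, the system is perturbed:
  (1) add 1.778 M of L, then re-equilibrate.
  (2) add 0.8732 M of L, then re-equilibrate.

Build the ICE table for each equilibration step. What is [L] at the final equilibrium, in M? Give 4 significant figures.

Q₀ = 9.6749e+04 vs Keq = 2.3830e-04 ⇒ Q>K, reverse
Step 1:
                  L         J         B         A
  Initial      3.66   0.02428    0.4304    0.9389
  Change     0.8539     2.562     1.708   -0.8539
  Equil       4.514     2.586     2.138   0.08503
  solve Keq expr → x = -0.8539; check Q = 2.3830e-04
Then add 1.778 M of L.
Step 2:
                  L         J         B         A
  Initial     6.292     2.586     2.138   0.08503
  Change   -0.02063  -0.06188  -0.04125   0.02063
  Equil       6.271     2.524     2.097    0.1057
  solve Keq expr → x = 0.02063; check Q = 2.3830e-04
Then add 0.8732 M of L.
Step 3:
                  L         J         B         A
  Initial     7.144     2.524     2.097    0.1057
  Change   -0.00885  -0.02655   -0.0177   0.00885
  Equil       7.136     2.497     2.079    0.1145
  solve Keq expr → x = 0.00885; check Q = 2.3830e-04

[L]_eq = 7.136 M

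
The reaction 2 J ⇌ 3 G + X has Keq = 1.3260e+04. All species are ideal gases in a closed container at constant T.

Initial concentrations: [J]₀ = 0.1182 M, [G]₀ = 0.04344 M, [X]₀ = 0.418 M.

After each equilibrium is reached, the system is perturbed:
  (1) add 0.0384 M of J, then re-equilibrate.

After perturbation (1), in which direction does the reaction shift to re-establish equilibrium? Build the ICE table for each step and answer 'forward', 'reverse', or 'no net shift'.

Direction: forward

Q₀ = 0.002453 vs Keq = 1.3260e+04 ⇒ Q<K, forward
Step 1:
                    J           G           X
  I            0.1182     0.04344       0.418
  C           -0.1176      0.1764     0.05879
  E        6.1798e-04      0.2198      0.4768
  solve Keq expr → x = 0.05879; check Q = 1.3260e+04
Then add 0.0384 M of J.
Step 2:
                    J           G           X
  I           0.03902      0.2198      0.4768
  C          -0.03813     0.05719     0.01906
  E        8.9152e-04       0.277      0.4959
  solve Keq expr → x = 0.01906; check Q = 1.3260e+04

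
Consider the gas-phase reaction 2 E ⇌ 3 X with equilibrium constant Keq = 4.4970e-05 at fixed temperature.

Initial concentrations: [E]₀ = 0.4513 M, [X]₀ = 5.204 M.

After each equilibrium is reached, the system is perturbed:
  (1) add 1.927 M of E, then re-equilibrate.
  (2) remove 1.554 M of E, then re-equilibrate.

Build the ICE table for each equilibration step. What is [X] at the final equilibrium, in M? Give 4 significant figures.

[X]_eq = 0.09303 M

Q₀ = 692 vs Keq = 4.4970e-05 ⇒ Q>K, reverse
Step 1:
                    E           X
  init         0.4513       5.204
  Δ             3.411      -5.116
  eq            3.862     0.08754
  solve Keq expr → x = -1.705; check Q = 4.4970e-05
Then add 1.927 M of E.
Step 2:
                    E           X
  init          5.789     0.08754
  Δ          -0.01792     0.02688
  eq            5.771      0.1144
  solve Keq expr → x = 0.008959; check Q = 4.4970e-05
Then remove 1.554 M of E.
Step 3:
                    E           X
  init          4.217      0.1144
  Δ           0.01426    -0.02138
  eq            4.232     0.09303
  solve Keq expr → x = -0.007128; check Q = 4.4970e-05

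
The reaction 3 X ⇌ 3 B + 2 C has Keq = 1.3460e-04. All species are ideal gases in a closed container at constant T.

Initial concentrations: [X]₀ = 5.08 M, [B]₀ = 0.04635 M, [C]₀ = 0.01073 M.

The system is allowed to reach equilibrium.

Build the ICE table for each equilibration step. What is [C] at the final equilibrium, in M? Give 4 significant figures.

[C]_eq = 0.3183 M

Q₀ = 8.7450e-11 vs Keq = 1.3460e-04 ⇒ Q<K, forward
Step 1:
                    X           B           C
  I              5.08     0.04635     0.01073
  C           -0.4614      0.4614      0.3076
  E             4.619      0.5077      0.3183
  solve Keq expr → x = 0.1538; check Q = 1.3460e-04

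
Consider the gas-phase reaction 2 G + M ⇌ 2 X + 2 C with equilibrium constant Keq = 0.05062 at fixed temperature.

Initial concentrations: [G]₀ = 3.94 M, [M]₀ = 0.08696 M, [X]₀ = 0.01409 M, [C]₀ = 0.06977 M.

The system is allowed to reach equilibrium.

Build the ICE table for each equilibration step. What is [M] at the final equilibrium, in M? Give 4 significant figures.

Q₀ = 7.1589e-07 vs Keq = 0.05062 ⇒ Q<K, forward
Step 1:
                  G         M         X         C
  Initial      3.94   0.08696   0.01409   0.06977
  Change    -0.1686  -0.08432    0.1686    0.1686
  Equil       3.771  0.002636    0.1827    0.2384
  solve Keq expr → x = 0.08432; check Q = 0.05062

[M]_eq = 0.002636 M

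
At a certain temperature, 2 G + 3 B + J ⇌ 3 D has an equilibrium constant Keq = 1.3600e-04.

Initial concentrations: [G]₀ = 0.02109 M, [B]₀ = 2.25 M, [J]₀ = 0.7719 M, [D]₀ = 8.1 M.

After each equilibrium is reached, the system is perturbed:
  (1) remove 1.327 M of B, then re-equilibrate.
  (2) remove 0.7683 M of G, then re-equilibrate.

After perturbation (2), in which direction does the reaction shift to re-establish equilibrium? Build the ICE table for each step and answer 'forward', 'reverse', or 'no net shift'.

Q₀ = 1.3589e+05 vs Keq = 1.3600e-04 ⇒ Q>K, reverse
Step 1:
                   G          B          J          D
  I          0.02109       2.25     0.7719        8.1
  C            4.278      6.417      2.139     -6.417
  E            4.299      8.667      2.911      1.683
  solve Keq expr → x = -2.139; check Q = 1.3600e-04
Then remove 1.327 M of B.
Step 2:
                   G          B          J          D
  I            4.299       7.34      2.911      1.683
  C           0.1226     0.1839     0.0613    -0.1839
  E            4.422      7.524      2.972      1.499
  solve Keq expr → x = -0.0613; check Q = 1.3600e-04
Then remove 0.7683 M of G.
Step 3:
                   G          B          J          D
  I            3.654      7.524      2.972      1.499
  C          0.08596     0.1289    0.04298    -0.1289
  E             3.74      7.653      3.015       1.37
  solve Keq expr → x = -0.04298; check Q = 1.3600e-04

Direction: reverse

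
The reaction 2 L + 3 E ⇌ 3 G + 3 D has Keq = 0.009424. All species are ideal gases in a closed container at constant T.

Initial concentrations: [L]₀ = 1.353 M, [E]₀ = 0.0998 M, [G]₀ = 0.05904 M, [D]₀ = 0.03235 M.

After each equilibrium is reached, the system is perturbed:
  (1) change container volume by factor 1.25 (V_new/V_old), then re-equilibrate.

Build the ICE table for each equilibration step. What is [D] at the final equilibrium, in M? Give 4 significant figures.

[D]_eq = 0.07366 M

Q₀ = 3.8289e-06 vs Keq = 0.009424 ⇒ Q<K, forward
Step 1:
                    L           E           G           D
  init          1.353      0.0998     0.05904     0.03235
  Δ          -0.03869    -0.05804     0.05804     0.05804
  eq            1.314     0.04176      0.1171     0.09039
  solve Keq expr → x = 0.01935; check Q = 0.009424
Then change container volume by factor 1.25 (V_new/V_old).
Step 2:
                    L           E           G           D
  init          1.051     0.03341     0.09367     0.07231
  Δ       -8.9705e-04   -0.001346    0.001346    0.001346
  eq            1.051     0.03206     0.09501     0.07366
  solve Keq expr → x = 4.4852e-04; check Q = 0.009424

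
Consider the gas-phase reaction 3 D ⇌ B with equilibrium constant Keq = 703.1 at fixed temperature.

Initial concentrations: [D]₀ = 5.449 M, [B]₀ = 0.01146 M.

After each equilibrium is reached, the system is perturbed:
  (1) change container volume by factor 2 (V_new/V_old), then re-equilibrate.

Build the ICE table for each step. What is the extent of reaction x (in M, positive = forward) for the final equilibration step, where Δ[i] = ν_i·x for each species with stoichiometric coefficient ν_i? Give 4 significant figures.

x = -0.01317 M

Q₀ = 7.0833e-05 vs Keq = 703.1 ⇒ Q<K, forward
Step 1:
                  D         B
  Initial     5.449   0.01146
  Change     -5.313     1.771
  Equil      0.1364     1.782
  solve Keq expr → x = 1.771; check Q = 703.1
Then change container volume by factor 2 (V_new/V_old).
Step 2:
                  D         B
  Initial   0.06818    0.8912
  Change    0.03951  -0.01317
  Equil      0.1077     0.878
  solve Keq expr → x = -0.01317; check Q = 703.1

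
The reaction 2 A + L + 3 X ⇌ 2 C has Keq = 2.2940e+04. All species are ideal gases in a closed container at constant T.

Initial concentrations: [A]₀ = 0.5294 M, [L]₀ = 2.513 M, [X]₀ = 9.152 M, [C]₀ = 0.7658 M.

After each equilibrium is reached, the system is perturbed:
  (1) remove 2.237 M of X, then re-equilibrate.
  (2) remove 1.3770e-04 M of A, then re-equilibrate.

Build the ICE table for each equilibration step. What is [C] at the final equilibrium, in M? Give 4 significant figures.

[C]_eq = 1.295 M

Q₀ = 0.001086 vs Keq = 2.2940e+04 ⇒ Q<K, forward
Step 1:
                    A           L           X           C
  init         0.5294       2.513       9.152      0.7658
  Δ           -0.5292     -0.2646     -0.7937      0.5292
  eq       2.3597e-04       2.248       8.358       1.295
  solve Keq expr → x = 0.2646; check Q = 2.2940e+04
Then remove 2.237 M of X.
Step 2:
                    A           L           X           C
  init     2.3597e-04       2.248       6.121       1.295
  Δ        1.4047e-04  7.0233e-05  2.1070e-04 -1.4047e-04
  eq       3.7643e-04       2.248       6.121       1.295
  solve Keq expr → x = -7.0233e-05; check Q = 2.2940e+04
Then remove 1.3770e-04 M of A.
Step 3:
                    A           L           X           C
  init     2.3873e-04       2.248       6.121       1.295
  Δ        1.3764e-04  6.8818e-05  2.0645e-04 -1.3764e-04
  eq       3.7637e-04       2.249       6.122       1.295
  solve Keq expr → x = -6.8818e-05; check Q = 2.2940e+04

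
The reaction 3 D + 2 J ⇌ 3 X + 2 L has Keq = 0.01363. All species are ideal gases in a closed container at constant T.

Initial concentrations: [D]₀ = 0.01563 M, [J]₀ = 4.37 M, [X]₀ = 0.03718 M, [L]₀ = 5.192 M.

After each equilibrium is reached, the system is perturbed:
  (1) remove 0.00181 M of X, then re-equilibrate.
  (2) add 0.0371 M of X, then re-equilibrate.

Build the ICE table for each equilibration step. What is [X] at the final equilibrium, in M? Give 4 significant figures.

[X]_eq = 0.0156 M

Q₀ = 19 vs Keq = 0.01363 ⇒ Q>K, reverse
Step 1:
                  D         J         X         L
  Initial   0.01563      4.37   0.03718     5.192
  Change    0.02787   0.01858  -0.02787  -0.01858
  Equil      0.0435     4.389  0.009311     5.173
  solve Keq expr → x = -0.00929; check Q = 0.01363
Then remove 0.00181 M of X.
Step 2:
                  D         J         X         L
  Initial    0.0435     4.389  0.007501     5.173
  Change  -0.001489 -9.9254e-04  0.001489 9.9254e-04
  Equil     0.04201     4.388   0.00899     5.174
  solve Keq expr → x = 4.9627e-04; check Q = 0.01363
Then add 0.0371 M of X.
Step 3:
                  D         J         X         L
  Initial   0.04201     4.388   0.04609     5.174
  Change    0.03049   0.02032  -0.03049  -0.02032
  Equil      0.0725     4.408    0.0156     5.154
  solve Keq expr → x = -0.01016; check Q = 0.01363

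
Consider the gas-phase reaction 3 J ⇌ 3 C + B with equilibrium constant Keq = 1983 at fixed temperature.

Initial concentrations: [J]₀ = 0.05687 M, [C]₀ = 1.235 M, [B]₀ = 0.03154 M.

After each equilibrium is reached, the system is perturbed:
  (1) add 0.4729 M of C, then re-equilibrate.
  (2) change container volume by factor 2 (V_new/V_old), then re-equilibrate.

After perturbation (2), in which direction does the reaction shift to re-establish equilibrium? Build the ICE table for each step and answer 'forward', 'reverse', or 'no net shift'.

Q₀ = 323 vs Keq = 1983 ⇒ Q<K, forward
Step 1:
                   J          C          B
  Initial    0.05687      1.235    0.03154
  Change    -0.02287    0.02287   0.007623
  Equil        0.034      1.258    0.03916
  solve Keq expr → x = 0.007623; check Q = 1983
Then add 0.4729 M of C.
Step 2:
                   J          C          B
  Initial      0.034      1.731    0.03916
  Change     0.01099   -0.01099  -0.003663
  Equil      0.04499       1.72     0.0355
  solve Keq expr → x = -0.003663; check Q = 1983
Then change container volume by factor 2 (V_new/V_old).
Step 3:
                   J          C          B
  Initial    0.02249     0.8599    0.01775
  Change   -0.004106   0.004106   0.001369
  Equil      0.01839      0.864    0.01912
  solve Keq expr → x = 0.001369; check Q = 1983

Direction: forward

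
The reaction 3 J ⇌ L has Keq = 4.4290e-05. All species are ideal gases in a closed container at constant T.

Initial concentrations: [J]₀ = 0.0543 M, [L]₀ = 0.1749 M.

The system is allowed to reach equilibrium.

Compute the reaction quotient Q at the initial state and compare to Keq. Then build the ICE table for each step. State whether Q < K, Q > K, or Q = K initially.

Q₀ = 1092 vs Keq = 4.4290e-05 ⇒ Q>K, reverse
Step 1:
                   J          L
  I           0.0543     0.1749
  C           0.5247    -0.1749
  E            0.579 8.5957e-06
  solve Keq expr → x = -0.1749; check Q = 4.4290e-05

Q₀ = 1092; Q > K (proceeds reverse)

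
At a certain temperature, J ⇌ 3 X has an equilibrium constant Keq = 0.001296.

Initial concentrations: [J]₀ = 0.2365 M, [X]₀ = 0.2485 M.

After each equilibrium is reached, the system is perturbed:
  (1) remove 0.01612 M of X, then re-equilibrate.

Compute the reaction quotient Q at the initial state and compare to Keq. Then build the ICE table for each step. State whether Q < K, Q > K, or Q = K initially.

Q₀ = 0.06489 vs Keq = 0.001296 ⇒ Q>K, reverse
Step 1:
                   J          X
  Initial     0.2365     0.2485
  Change     0.05864    -0.1759
  Equil       0.2951    0.07259
  solve Keq expr → x = -0.05864; check Q = 0.001296
Then remove 0.01612 M of X.
Step 2:
                   J          X
  Initial     0.2951    0.05647
  Change    -0.00523    0.01569
  Equil       0.2899    0.07216
  solve Keq expr → x = 0.00523; check Q = 0.001296

Q₀ = 0.06489; Q > K (proceeds reverse)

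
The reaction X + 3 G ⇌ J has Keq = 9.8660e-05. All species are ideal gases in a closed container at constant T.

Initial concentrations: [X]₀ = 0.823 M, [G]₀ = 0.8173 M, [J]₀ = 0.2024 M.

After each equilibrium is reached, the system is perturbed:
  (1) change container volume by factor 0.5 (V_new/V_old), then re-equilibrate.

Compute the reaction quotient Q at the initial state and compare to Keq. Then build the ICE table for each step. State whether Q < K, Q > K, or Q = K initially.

Q₀ = 0.4505 vs Keq = 9.8660e-05 ⇒ Q>K, reverse
Step 1:
                    X           G           J
  Initial       0.823      0.8173      0.2024
  Change       0.2021      0.6063     -0.2021
  Equil         1.025       1.424  2.9181e-04
  solve Keq expr → x = -0.2021; check Q = 9.8660e-05
Then change container volume by factor 0.5 (V_new/V_old).
Step 2:
                    X           G           J
  Initial        2.05       2.847  5.8362e-04
  Change    -0.004017    -0.01205    0.004017
  Equil         2.046       2.835    0.004601
  solve Keq expr → x = 0.004017; check Q = 9.8660e-05

Q₀ = 0.4505; Q > K (proceeds reverse)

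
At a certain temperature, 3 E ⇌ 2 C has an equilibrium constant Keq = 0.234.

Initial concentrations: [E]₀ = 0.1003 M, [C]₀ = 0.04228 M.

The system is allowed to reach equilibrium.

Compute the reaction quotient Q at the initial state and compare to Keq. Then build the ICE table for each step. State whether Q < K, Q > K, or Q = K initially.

Q₀ = 1.772; Q > K (proceeds reverse)

Q₀ = 1.772 vs Keq = 0.234 ⇒ Q>K, reverse
Step 1:
                    E           C
  I            0.1003     0.04228
  C           0.02949    -0.01966
  E            0.1298     0.02262
  solve Keq expr → x = -0.00983; check Q = 0.234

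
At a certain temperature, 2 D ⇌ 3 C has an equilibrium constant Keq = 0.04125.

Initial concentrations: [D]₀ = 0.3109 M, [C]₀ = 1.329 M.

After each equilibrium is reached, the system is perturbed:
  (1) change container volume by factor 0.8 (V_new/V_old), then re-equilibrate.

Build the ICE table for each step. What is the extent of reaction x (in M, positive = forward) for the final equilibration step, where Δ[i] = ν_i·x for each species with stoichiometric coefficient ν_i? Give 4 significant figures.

Q₀ = 24.28 vs Keq = 0.04125 ⇒ Q>K, reverse
Step 1:
                   D          C
  Initial     0.3109      1.329
  Change      0.6601    -0.9902
  Equil        0.971     0.3388
  solve Keq expr → x = -0.3301; check Q = 0.04125
Then change container volume by factor 0.8 (V_new/V_old).
Step 2:
                   D          C
  Initial      1.214     0.4235
  Change      0.0177   -0.02655
  Equil        1.231      0.397
  solve Keq expr → x = -0.008849; check Q = 0.04125

x = -0.008849 M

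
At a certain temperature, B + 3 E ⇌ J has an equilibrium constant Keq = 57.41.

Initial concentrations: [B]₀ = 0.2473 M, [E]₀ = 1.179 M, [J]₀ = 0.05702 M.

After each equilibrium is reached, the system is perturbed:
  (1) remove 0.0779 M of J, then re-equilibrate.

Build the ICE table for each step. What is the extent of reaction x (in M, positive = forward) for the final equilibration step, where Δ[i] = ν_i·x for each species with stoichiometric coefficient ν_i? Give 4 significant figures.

Q₀ = 0.1407 vs Keq = 57.41 ⇒ Q<K, forward
Step 1:
                    B           E           J
  init         0.2473       1.179     0.05702
  Δ           -0.2157     -0.6472      0.2157
  eq          0.03158      0.5318      0.2727
  solve Keq expr → x = 0.2157; check Q = 57.41
Then remove 0.0779 M of J.
Step 2:
                    B           E           J
  init        0.03158      0.5318      0.1948
  Δ          -0.00587    -0.01761     0.00587
  eq          0.02571      0.5142      0.2007
  solve Keq expr → x = 0.00587; check Q = 57.41

x = 0.00587 M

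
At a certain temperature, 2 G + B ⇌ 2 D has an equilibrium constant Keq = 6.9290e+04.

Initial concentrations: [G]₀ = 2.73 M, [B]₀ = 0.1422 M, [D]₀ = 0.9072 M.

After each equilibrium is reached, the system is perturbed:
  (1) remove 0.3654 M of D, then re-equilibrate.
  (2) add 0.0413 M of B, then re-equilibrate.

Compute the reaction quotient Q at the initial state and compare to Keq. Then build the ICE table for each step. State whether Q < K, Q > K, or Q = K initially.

Q₀ = 0.7766 vs Keq = 6.9290e+04 ⇒ Q<K, forward
Step 1:
                    G           B           D
  I              2.73      0.1422      0.9072
  C           -0.2844     -0.1422      0.2844
  E             2.446  3.4262e-06       1.192
  solve Keq expr → x = 0.1422; check Q = 6.9290e+04
Then remove 0.3654 M of D.
Step 2:
                    G           B           D
  I             2.446  3.4262e-06      0.8262
  C       -3.5582e-06 -1.7791e-06  3.5582e-06
  E             2.446  1.6471e-06      0.8262
  solve Keq expr → x = 1.7791e-06; check Q = 6.9290e+04
Then add 0.0413 M of B.
Step 3:
                    G           B           D
  I             2.446      0.0413      0.8262
  C           -0.0826     -0.0413      0.0826
  E             2.363  2.1347e-06      0.9088
  solve Keq expr → x = 0.0413; check Q = 6.9290e+04

Q₀ = 0.7766; Q < K (proceeds forward)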